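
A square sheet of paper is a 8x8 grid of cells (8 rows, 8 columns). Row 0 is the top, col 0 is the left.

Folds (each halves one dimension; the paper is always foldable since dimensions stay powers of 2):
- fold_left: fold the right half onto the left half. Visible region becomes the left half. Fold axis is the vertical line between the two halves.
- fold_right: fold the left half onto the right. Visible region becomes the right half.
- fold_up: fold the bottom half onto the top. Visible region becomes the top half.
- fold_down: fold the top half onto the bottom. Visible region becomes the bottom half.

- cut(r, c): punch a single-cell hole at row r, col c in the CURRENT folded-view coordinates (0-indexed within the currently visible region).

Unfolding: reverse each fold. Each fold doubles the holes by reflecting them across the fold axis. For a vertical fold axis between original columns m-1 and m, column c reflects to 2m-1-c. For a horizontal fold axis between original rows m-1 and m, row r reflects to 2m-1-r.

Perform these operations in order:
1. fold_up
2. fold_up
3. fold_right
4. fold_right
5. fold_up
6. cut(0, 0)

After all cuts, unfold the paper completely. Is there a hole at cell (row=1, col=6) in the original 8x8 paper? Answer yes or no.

Op 1 fold_up: fold axis h@4; visible region now rows[0,4) x cols[0,8) = 4x8
Op 2 fold_up: fold axis h@2; visible region now rows[0,2) x cols[0,8) = 2x8
Op 3 fold_right: fold axis v@4; visible region now rows[0,2) x cols[4,8) = 2x4
Op 4 fold_right: fold axis v@6; visible region now rows[0,2) x cols[6,8) = 2x2
Op 5 fold_up: fold axis h@1; visible region now rows[0,1) x cols[6,8) = 1x2
Op 6 cut(0, 0): punch at orig (0,6); cuts so far [(0, 6)]; region rows[0,1) x cols[6,8) = 1x2
Unfold 1 (reflect across h@1): 2 holes -> [(0, 6), (1, 6)]
Unfold 2 (reflect across v@6): 4 holes -> [(0, 5), (0, 6), (1, 5), (1, 6)]
Unfold 3 (reflect across v@4): 8 holes -> [(0, 1), (0, 2), (0, 5), (0, 6), (1, 1), (1, 2), (1, 5), (1, 6)]
Unfold 4 (reflect across h@2): 16 holes -> [(0, 1), (0, 2), (0, 5), (0, 6), (1, 1), (1, 2), (1, 5), (1, 6), (2, 1), (2, 2), (2, 5), (2, 6), (3, 1), (3, 2), (3, 5), (3, 6)]
Unfold 5 (reflect across h@4): 32 holes -> [(0, 1), (0, 2), (0, 5), (0, 6), (1, 1), (1, 2), (1, 5), (1, 6), (2, 1), (2, 2), (2, 5), (2, 6), (3, 1), (3, 2), (3, 5), (3, 6), (4, 1), (4, 2), (4, 5), (4, 6), (5, 1), (5, 2), (5, 5), (5, 6), (6, 1), (6, 2), (6, 5), (6, 6), (7, 1), (7, 2), (7, 5), (7, 6)]
Holes: [(0, 1), (0, 2), (0, 5), (0, 6), (1, 1), (1, 2), (1, 5), (1, 6), (2, 1), (2, 2), (2, 5), (2, 6), (3, 1), (3, 2), (3, 5), (3, 6), (4, 1), (4, 2), (4, 5), (4, 6), (5, 1), (5, 2), (5, 5), (5, 6), (6, 1), (6, 2), (6, 5), (6, 6), (7, 1), (7, 2), (7, 5), (7, 6)]

Answer: yes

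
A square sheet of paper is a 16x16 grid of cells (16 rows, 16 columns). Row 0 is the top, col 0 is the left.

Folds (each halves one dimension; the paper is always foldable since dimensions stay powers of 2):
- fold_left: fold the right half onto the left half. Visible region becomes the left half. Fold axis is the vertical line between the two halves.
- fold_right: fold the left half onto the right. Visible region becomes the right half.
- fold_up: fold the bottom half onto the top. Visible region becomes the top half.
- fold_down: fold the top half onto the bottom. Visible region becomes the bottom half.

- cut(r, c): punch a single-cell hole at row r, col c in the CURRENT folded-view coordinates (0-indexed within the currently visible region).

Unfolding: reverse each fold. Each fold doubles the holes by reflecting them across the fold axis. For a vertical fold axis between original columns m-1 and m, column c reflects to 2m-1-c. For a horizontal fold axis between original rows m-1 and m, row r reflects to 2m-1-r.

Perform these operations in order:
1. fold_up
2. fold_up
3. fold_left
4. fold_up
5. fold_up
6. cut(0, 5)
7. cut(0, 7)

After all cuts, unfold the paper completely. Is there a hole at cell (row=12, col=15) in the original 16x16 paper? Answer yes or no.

Op 1 fold_up: fold axis h@8; visible region now rows[0,8) x cols[0,16) = 8x16
Op 2 fold_up: fold axis h@4; visible region now rows[0,4) x cols[0,16) = 4x16
Op 3 fold_left: fold axis v@8; visible region now rows[0,4) x cols[0,8) = 4x8
Op 4 fold_up: fold axis h@2; visible region now rows[0,2) x cols[0,8) = 2x8
Op 5 fold_up: fold axis h@1; visible region now rows[0,1) x cols[0,8) = 1x8
Op 6 cut(0, 5): punch at orig (0,5); cuts so far [(0, 5)]; region rows[0,1) x cols[0,8) = 1x8
Op 7 cut(0, 7): punch at orig (0,7); cuts so far [(0, 5), (0, 7)]; region rows[0,1) x cols[0,8) = 1x8
Unfold 1 (reflect across h@1): 4 holes -> [(0, 5), (0, 7), (1, 5), (1, 7)]
Unfold 2 (reflect across h@2): 8 holes -> [(0, 5), (0, 7), (1, 5), (1, 7), (2, 5), (2, 7), (3, 5), (3, 7)]
Unfold 3 (reflect across v@8): 16 holes -> [(0, 5), (0, 7), (0, 8), (0, 10), (1, 5), (1, 7), (1, 8), (1, 10), (2, 5), (2, 7), (2, 8), (2, 10), (3, 5), (3, 7), (3, 8), (3, 10)]
Unfold 4 (reflect across h@4): 32 holes -> [(0, 5), (0, 7), (0, 8), (0, 10), (1, 5), (1, 7), (1, 8), (1, 10), (2, 5), (2, 7), (2, 8), (2, 10), (3, 5), (3, 7), (3, 8), (3, 10), (4, 5), (4, 7), (4, 8), (4, 10), (5, 5), (5, 7), (5, 8), (5, 10), (6, 5), (6, 7), (6, 8), (6, 10), (7, 5), (7, 7), (7, 8), (7, 10)]
Unfold 5 (reflect across h@8): 64 holes -> [(0, 5), (0, 7), (0, 8), (0, 10), (1, 5), (1, 7), (1, 8), (1, 10), (2, 5), (2, 7), (2, 8), (2, 10), (3, 5), (3, 7), (3, 8), (3, 10), (4, 5), (4, 7), (4, 8), (4, 10), (5, 5), (5, 7), (5, 8), (5, 10), (6, 5), (6, 7), (6, 8), (6, 10), (7, 5), (7, 7), (7, 8), (7, 10), (8, 5), (8, 7), (8, 8), (8, 10), (9, 5), (9, 7), (9, 8), (9, 10), (10, 5), (10, 7), (10, 8), (10, 10), (11, 5), (11, 7), (11, 8), (11, 10), (12, 5), (12, 7), (12, 8), (12, 10), (13, 5), (13, 7), (13, 8), (13, 10), (14, 5), (14, 7), (14, 8), (14, 10), (15, 5), (15, 7), (15, 8), (15, 10)]
Holes: [(0, 5), (0, 7), (0, 8), (0, 10), (1, 5), (1, 7), (1, 8), (1, 10), (2, 5), (2, 7), (2, 8), (2, 10), (3, 5), (3, 7), (3, 8), (3, 10), (4, 5), (4, 7), (4, 8), (4, 10), (5, 5), (5, 7), (5, 8), (5, 10), (6, 5), (6, 7), (6, 8), (6, 10), (7, 5), (7, 7), (7, 8), (7, 10), (8, 5), (8, 7), (8, 8), (8, 10), (9, 5), (9, 7), (9, 8), (9, 10), (10, 5), (10, 7), (10, 8), (10, 10), (11, 5), (11, 7), (11, 8), (11, 10), (12, 5), (12, 7), (12, 8), (12, 10), (13, 5), (13, 7), (13, 8), (13, 10), (14, 5), (14, 7), (14, 8), (14, 10), (15, 5), (15, 7), (15, 8), (15, 10)]

Answer: no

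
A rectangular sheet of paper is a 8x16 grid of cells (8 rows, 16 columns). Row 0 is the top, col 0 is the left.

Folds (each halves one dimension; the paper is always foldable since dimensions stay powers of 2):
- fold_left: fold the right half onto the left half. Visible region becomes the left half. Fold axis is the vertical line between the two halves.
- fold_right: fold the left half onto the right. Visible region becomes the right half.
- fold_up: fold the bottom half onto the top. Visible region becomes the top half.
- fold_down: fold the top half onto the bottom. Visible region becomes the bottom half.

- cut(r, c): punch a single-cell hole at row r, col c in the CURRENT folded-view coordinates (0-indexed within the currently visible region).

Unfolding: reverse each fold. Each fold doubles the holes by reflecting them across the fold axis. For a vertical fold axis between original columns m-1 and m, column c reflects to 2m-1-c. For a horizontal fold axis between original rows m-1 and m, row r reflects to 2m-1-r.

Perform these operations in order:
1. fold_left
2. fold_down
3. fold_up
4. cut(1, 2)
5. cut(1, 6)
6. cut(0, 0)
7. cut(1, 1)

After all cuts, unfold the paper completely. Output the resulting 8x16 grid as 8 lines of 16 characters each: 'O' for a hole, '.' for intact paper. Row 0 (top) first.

Answer: O..............O
.OO...O..O...OO.
.OO...O..O...OO.
O..............O
O..............O
.OO...O..O...OO.
.OO...O..O...OO.
O..............O

Derivation:
Op 1 fold_left: fold axis v@8; visible region now rows[0,8) x cols[0,8) = 8x8
Op 2 fold_down: fold axis h@4; visible region now rows[4,8) x cols[0,8) = 4x8
Op 3 fold_up: fold axis h@6; visible region now rows[4,6) x cols[0,8) = 2x8
Op 4 cut(1, 2): punch at orig (5,2); cuts so far [(5, 2)]; region rows[4,6) x cols[0,8) = 2x8
Op 5 cut(1, 6): punch at orig (5,6); cuts so far [(5, 2), (5, 6)]; region rows[4,6) x cols[0,8) = 2x8
Op 6 cut(0, 0): punch at orig (4,0); cuts so far [(4, 0), (5, 2), (5, 6)]; region rows[4,6) x cols[0,8) = 2x8
Op 7 cut(1, 1): punch at orig (5,1); cuts so far [(4, 0), (5, 1), (5, 2), (5, 6)]; region rows[4,6) x cols[0,8) = 2x8
Unfold 1 (reflect across h@6): 8 holes -> [(4, 0), (5, 1), (5, 2), (5, 6), (6, 1), (6, 2), (6, 6), (7, 0)]
Unfold 2 (reflect across h@4): 16 holes -> [(0, 0), (1, 1), (1, 2), (1, 6), (2, 1), (2, 2), (2, 6), (3, 0), (4, 0), (5, 1), (5, 2), (5, 6), (6, 1), (6, 2), (6, 6), (7, 0)]
Unfold 3 (reflect across v@8): 32 holes -> [(0, 0), (0, 15), (1, 1), (1, 2), (1, 6), (1, 9), (1, 13), (1, 14), (2, 1), (2, 2), (2, 6), (2, 9), (2, 13), (2, 14), (3, 0), (3, 15), (4, 0), (4, 15), (5, 1), (5, 2), (5, 6), (5, 9), (5, 13), (5, 14), (6, 1), (6, 2), (6, 6), (6, 9), (6, 13), (6, 14), (7, 0), (7, 15)]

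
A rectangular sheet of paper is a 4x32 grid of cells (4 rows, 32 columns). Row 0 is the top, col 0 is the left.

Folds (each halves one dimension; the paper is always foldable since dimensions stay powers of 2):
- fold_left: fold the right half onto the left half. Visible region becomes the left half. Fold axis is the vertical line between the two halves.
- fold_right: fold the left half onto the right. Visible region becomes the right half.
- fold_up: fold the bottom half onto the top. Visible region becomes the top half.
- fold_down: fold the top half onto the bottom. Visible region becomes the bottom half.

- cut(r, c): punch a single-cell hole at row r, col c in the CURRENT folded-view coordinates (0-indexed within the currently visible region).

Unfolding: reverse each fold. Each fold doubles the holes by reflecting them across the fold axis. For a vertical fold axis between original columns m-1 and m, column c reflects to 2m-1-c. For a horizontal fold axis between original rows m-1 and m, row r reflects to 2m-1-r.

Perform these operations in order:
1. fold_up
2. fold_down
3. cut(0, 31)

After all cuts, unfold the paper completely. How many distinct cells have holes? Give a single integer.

Op 1 fold_up: fold axis h@2; visible region now rows[0,2) x cols[0,32) = 2x32
Op 2 fold_down: fold axis h@1; visible region now rows[1,2) x cols[0,32) = 1x32
Op 3 cut(0, 31): punch at orig (1,31); cuts so far [(1, 31)]; region rows[1,2) x cols[0,32) = 1x32
Unfold 1 (reflect across h@1): 2 holes -> [(0, 31), (1, 31)]
Unfold 2 (reflect across h@2): 4 holes -> [(0, 31), (1, 31), (2, 31), (3, 31)]

Answer: 4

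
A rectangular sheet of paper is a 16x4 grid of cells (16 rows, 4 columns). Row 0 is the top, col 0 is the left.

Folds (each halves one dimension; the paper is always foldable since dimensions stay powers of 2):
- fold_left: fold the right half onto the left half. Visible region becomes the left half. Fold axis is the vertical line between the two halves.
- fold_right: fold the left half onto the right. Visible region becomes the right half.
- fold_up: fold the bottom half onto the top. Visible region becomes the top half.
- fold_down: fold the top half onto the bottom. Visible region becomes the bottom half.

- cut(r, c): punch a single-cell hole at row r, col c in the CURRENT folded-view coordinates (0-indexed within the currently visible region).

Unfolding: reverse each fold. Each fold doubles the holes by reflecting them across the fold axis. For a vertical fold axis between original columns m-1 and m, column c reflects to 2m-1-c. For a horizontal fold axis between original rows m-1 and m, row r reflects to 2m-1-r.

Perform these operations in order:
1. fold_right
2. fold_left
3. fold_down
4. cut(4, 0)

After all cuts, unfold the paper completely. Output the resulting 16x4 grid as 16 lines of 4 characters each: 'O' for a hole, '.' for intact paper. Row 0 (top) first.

Answer: ....
....
....
OOOO
....
....
....
....
....
....
....
....
OOOO
....
....
....

Derivation:
Op 1 fold_right: fold axis v@2; visible region now rows[0,16) x cols[2,4) = 16x2
Op 2 fold_left: fold axis v@3; visible region now rows[0,16) x cols[2,3) = 16x1
Op 3 fold_down: fold axis h@8; visible region now rows[8,16) x cols[2,3) = 8x1
Op 4 cut(4, 0): punch at orig (12,2); cuts so far [(12, 2)]; region rows[8,16) x cols[2,3) = 8x1
Unfold 1 (reflect across h@8): 2 holes -> [(3, 2), (12, 2)]
Unfold 2 (reflect across v@3): 4 holes -> [(3, 2), (3, 3), (12, 2), (12, 3)]
Unfold 3 (reflect across v@2): 8 holes -> [(3, 0), (3, 1), (3, 2), (3, 3), (12, 0), (12, 1), (12, 2), (12, 3)]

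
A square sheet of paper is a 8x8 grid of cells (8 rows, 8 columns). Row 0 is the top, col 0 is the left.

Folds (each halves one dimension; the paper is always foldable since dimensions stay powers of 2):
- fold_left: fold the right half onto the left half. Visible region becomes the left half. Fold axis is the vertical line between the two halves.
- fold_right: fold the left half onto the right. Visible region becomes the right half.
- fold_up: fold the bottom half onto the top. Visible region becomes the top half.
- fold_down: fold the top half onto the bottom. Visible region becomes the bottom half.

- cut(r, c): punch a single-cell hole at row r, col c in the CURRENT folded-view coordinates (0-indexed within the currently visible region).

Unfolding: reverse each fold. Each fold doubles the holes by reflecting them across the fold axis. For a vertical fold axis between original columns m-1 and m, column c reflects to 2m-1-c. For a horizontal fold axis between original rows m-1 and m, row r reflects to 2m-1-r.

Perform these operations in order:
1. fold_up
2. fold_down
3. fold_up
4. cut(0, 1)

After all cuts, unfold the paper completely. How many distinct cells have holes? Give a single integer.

Op 1 fold_up: fold axis h@4; visible region now rows[0,4) x cols[0,8) = 4x8
Op 2 fold_down: fold axis h@2; visible region now rows[2,4) x cols[0,8) = 2x8
Op 3 fold_up: fold axis h@3; visible region now rows[2,3) x cols[0,8) = 1x8
Op 4 cut(0, 1): punch at orig (2,1); cuts so far [(2, 1)]; region rows[2,3) x cols[0,8) = 1x8
Unfold 1 (reflect across h@3): 2 holes -> [(2, 1), (3, 1)]
Unfold 2 (reflect across h@2): 4 holes -> [(0, 1), (1, 1), (2, 1), (3, 1)]
Unfold 3 (reflect across h@4): 8 holes -> [(0, 1), (1, 1), (2, 1), (3, 1), (4, 1), (5, 1), (6, 1), (7, 1)]

Answer: 8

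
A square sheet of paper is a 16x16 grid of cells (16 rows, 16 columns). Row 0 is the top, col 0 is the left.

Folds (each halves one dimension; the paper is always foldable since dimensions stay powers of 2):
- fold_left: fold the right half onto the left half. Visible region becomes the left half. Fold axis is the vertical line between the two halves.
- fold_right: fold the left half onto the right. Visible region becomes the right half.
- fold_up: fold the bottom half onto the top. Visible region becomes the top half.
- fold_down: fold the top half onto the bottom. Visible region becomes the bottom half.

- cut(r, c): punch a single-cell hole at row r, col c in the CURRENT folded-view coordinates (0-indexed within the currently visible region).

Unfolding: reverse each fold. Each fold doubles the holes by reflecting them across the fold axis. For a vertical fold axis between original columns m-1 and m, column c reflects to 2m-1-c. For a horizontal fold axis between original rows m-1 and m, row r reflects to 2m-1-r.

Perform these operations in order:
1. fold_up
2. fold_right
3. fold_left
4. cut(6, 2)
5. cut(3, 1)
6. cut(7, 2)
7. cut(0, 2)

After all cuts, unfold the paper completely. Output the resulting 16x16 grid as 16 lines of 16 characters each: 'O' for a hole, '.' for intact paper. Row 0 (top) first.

Op 1 fold_up: fold axis h@8; visible region now rows[0,8) x cols[0,16) = 8x16
Op 2 fold_right: fold axis v@8; visible region now rows[0,8) x cols[8,16) = 8x8
Op 3 fold_left: fold axis v@12; visible region now rows[0,8) x cols[8,12) = 8x4
Op 4 cut(6, 2): punch at orig (6,10); cuts so far [(6, 10)]; region rows[0,8) x cols[8,12) = 8x4
Op 5 cut(3, 1): punch at orig (3,9); cuts so far [(3, 9), (6, 10)]; region rows[0,8) x cols[8,12) = 8x4
Op 6 cut(7, 2): punch at orig (7,10); cuts so far [(3, 9), (6, 10), (7, 10)]; region rows[0,8) x cols[8,12) = 8x4
Op 7 cut(0, 2): punch at orig (0,10); cuts so far [(0, 10), (3, 9), (6, 10), (7, 10)]; region rows[0,8) x cols[8,12) = 8x4
Unfold 1 (reflect across v@12): 8 holes -> [(0, 10), (0, 13), (3, 9), (3, 14), (6, 10), (6, 13), (7, 10), (7, 13)]
Unfold 2 (reflect across v@8): 16 holes -> [(0, 2), (0, 5), (0, 10), (0, 13), (3, 1), (3, 6), (3, 9), (3, 14), (6, 2), (6, 5), (6, 10), (6, 13), (7, 2), (7, 5), (7, 10), (7, 13)]
Unfold 3 (reflect across h@8): 32 holes -> [(0, 2), (0, 5), (0, 10), (0, 13), (3, 1), (3, 6), (3, 9), (3, 14), (6, 2), (6, 5), (6, 10), (6, 13), (7, 2), (7, 5), (7, 10), (7, 13), (8, 2), (8, 5), (8, 10), (8, 13), (9, 2), (9, 5), (9, 10), (9, 13), (12, 1), (12, 6), (12, 9), (12, 14), (15, 2), (15, 5), (15, 10), (15, 13)]

Answer: ..O..O....O..O..
................
................
.O....O..O....O.
................
................
..O..O....O..O..
..O..O....O..O..
..O..O....O..O..
..O..O....O..O..
................
................
.O....O..O....O.
................
................
..O..O....O..O..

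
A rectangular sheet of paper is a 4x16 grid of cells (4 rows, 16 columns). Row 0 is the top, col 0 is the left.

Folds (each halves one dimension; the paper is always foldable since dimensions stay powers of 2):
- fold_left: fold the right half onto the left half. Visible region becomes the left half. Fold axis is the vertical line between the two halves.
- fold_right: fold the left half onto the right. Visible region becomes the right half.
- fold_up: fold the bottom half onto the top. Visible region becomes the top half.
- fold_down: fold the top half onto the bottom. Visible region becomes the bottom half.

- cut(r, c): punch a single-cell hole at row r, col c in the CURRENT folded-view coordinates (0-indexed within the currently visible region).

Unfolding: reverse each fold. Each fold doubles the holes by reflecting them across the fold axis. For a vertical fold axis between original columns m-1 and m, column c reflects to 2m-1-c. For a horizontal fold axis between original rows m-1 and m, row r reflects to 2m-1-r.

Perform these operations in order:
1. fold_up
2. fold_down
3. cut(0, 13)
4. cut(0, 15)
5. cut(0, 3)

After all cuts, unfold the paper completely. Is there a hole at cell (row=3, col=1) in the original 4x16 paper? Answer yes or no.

Answer: no

Derivation:
Op 1 fold_up: fold axis h@2; visible region now rows[0,2) x cols[0,16) = 2x16
Op 2 fold_down: fold axis h@1; visible region now rows[1,2) x cols[0,16) = 1x16
Op 3 cut(0, 13): punch at orig (1,13); cuts so far [(1, 13)]; region rows[1,2) x cols[0,16) = 1x16
Op 4 cut(0, 15): punch at orig (1,15); cuts so far [(1, 13), (1, 15)]; region rows[1,2) x cols[0,16) = 1x16
Op 5 cut(0, 3): punch at orig (1,3); cuts so far [(1, 3), (1, 13), (1, 15)]; region rows[1,2) x cols[0,16) = 1x16
Unfold 1 (reflect across h@1): 6 holes -> [(0, 3), (0, 13), (0, 15), (1, 3), (1, 13), (1, 15)]
Unfold 2 (reflect across h@2): 12 holes -> [(0, 3), (0, 13), (0, 15), (1, 3), (1, 13), (1, 15), (2, 3), (2, 13), (2, 15), (3, 3), (3, 13), (3, 15)]
Holes: [(0, 3), (0, 13), (0, 15), (1, 3), (1, 13), (1, 15), (2, 3), (2, 13), (2, 15), (3, 3), (3, 13), (3, 15)]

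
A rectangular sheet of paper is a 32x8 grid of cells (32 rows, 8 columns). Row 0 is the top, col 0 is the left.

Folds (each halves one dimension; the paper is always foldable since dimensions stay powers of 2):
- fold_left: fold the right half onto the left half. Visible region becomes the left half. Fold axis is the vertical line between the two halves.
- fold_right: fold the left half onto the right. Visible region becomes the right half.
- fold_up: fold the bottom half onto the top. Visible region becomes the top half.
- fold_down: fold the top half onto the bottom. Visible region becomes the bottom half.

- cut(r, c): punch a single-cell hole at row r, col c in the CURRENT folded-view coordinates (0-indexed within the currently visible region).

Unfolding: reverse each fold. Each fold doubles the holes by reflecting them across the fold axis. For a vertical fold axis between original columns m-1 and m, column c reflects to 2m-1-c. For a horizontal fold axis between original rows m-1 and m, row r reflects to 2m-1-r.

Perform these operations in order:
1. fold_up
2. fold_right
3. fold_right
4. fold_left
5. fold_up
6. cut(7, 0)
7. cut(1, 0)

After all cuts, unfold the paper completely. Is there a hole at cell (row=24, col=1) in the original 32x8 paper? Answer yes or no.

Answer: yes

Derivation:
Op 1 fold_up: fold axis h@16; visible region now rows[0,16) x cols[0,8) = 16x8
Op 2 fold_right: fold axis v@4; visible region now rows[0,16) x cols[4,8) = 16x4
Op 3 fold_right: fold axis v@6; visible region now rows[0,16) x cols[6,8) = 16x2
Op 4 fold_left: fold axis v@7; visible region now rows[0,16) x cols[6,7) = 16x1
Op 5 fold_up: fold axis h@8; visible region now rows[0,8) x cols[6,7) = 8x1
Op 6 cut(7, 0): punch at orig (7,6); cuts so far [(7, 6)]; region rows[0,8) x cols[6,7) = 8x1
Op 7 cut(1, 0): punch at orig (1,6); cuts so far [(1, 6), (7, 6)]; region rows[0,8) x cols[6,7) = 8x1
Unfold 1 (reflect across h@8): 4 holes -> [(1, 6), (7, 6), (8, 6), (14, 6)]
Unfold 2 (reflect across v@7): 8 holes -> [(1, 6), (1, 7), (7, 6), (7, 7), (8, 6), (8, 7), (14, 6), (14, 7)]
Unfold 3 (reflect across v@6): 16 holes -> [(1, 4), (1, 5), (1, 6), (1, 7), (7, 4), (7, 5), (7, 6), (7, 7), (8, 4), (8, 5), (8, 6), (8, 7), (14, 4), (14, 5), (14, 6), (14, 7)]
Unfold 4 (reflect across v@4): 32 holes -> [(1, 0), (1, 1), (1, 2), (1, 3), (1, 4), (1, 5), (1, 6), (1, 7), (7, 0), (7, 1), (7, 2), (7, 3), (7, 4), (7, 5), (7, 6), (7, 7), (8, 0), (8, 1), (8, 2), (8, 3), (8, 4), (8, 5), (8, 6), (8, 7), (14, 0), (14, 1), (14, 2), (14, 3), (14, 4), (14, 5), (14, 6), (14, 7)]
Unfold 5 (reflect across h@16): 64 holes -> [(1, 0), (1, 1), (1, 2), (1, 3), (1, 4), (1, 5), (1, 6), (1, 7), (7, 0), (7, 1), (7, 2), (7, 3), (7, 4), (7, 5), (7, 6), (7, 7), (8, 0), (8, 1), (8, 2), (8, 3), (8, 4), (8, 5), (8, 6), (8, 7), (14, 0), (14, 1), (14, 2), (14, 3), (14, 4), (14, 5), (14, 6), (14, 7), (17, 0), (17, 1), (17, 2), (17, 3), (17, 4), (17, 5), (17, 6), (17, 7), (23, 0), (23, 1), (23, 2), (23, 3), (23, 4), (23, 5), (23, 6), (23, 7), (24, 0), (24, 1), (24, 2), (24, 3), (24, 4), (24, 5), (24, 6), (24, 7), (30, 0), (30, 1), (30, 2), (30, 3), (30, 4), (30, 5), (30, 6), (30, 7)]
Holes: [(1, 0), (1, 1), (1, 2), (1, 3), (1, 4), (1, 5), (1, 6), (1, 7), (7, 0), (7, 1), (7, 2), (7, 3), (7, 4), (7, 5), (7, 6), (7, 7), (8, 0), (8, 1), (8, 2), (8, 3), (8, 4), (8, 5), (8, 6), (8, 7), (14, 0), (14, 1), (14, 2), (14, 3), (14, 4), (14, 5), (14, 6), (14, 7), (17, 0), (17, 1), (17, 2), (17, 3), (17, 4), (17, 5), (17, 6), (17, 7), (23, 0), (23, 1), (23, 2), (23, 3), (23, 4), (23, 5), (23, 6), (23, 7), (24, 0), (24, 1), (24, 2), (24, 3), (24, 4), (24, 5), (24, 6), (24, 7), (30, 0), (30, 1), (30, 2), (30, 3), (30, 4), (30, 5), (30, 6), (30, 7)]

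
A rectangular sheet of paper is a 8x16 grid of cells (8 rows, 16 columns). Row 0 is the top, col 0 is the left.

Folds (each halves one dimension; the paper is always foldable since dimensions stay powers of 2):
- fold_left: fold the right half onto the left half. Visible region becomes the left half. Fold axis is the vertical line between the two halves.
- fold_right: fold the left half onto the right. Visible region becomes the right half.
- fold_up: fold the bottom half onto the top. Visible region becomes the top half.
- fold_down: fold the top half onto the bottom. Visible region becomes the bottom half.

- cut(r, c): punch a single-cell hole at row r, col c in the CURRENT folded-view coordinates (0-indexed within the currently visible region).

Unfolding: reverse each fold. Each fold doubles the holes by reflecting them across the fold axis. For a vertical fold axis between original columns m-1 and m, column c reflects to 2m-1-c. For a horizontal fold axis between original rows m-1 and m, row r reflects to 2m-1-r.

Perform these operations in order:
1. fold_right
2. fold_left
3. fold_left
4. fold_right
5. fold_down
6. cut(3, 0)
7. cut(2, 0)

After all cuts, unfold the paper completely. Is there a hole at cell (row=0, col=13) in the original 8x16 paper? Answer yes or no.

Answer: yes

Derivation:
Op 1 fold_right: fold axis v@8; visible region now rows[0,8) x cols[8,16) = 8x8
Op 2 fold_left: fold axis v@12; visible region now rows[0,8) x cols[8,12) = 8x4
Op 3 fold_left: fold axis v@10; visible region now rows[0,8) x cols[8,10) = 8x2
Op 4 fold_right: fold axis v@9; visible region now rows[0,8) x cols[9,10) = 8x1
Op 5 fold_down: fold axis h@4; visible region now rows[4,8) x cols[9,10) = 4x1
Op 6 cut(3, 0): punch at orig (7,9); cuts so far [(7, 9)]; region rows[4,8) x cols[9,10) = 4x1
Op 7 cut(2, 0): punch at orig (6,9); cuts so far [(6, 9), (7, 9)]; region rows[4,8) x cols[9,10) = 4x1
Unfold 1 (reflect across h@4): 4 holes -> [(0, 9), (1, 9), (6, 9), (7, 9)]
Unfold 2 (reflect across v@9): 8 holes -> [(0, 8), (0, 9), (1, 8), (1, 9), (6, 8), (6, 9), (7, 8), (7, 9)]
Unfold 3 (reflect across v@10): 16 holes -> [(0, 8), (0, 9), (0, 10), (0, 11), (1, 8), (1, 9), (1, 10), (1, 11), (6, 8), (6, 9), (6, 10), (6, 11), (7, 8), (7, 9), (7, 10), (7, 11)]
Unfold 4 (reflect across v@12): 32 holes -> [(0, 8), (0, 9), (0, 10), (0, 11), (0, 12), (0, 13), (0, 14), (0, 15), (1, 8), (1, 9), (1, 10), (1, 11), (1, 12), (1, 13), (1, 14), (1, 15), (6, 8), (6, 9), (6, 10), (6, 11), (6, 12), (6, 13), (6, 14), (6, 15), (7, 8), (7, 9), (7, 10), (7, 11), (7, 12), (7, 13), (7, 14), (7, 15)]
Unfold 5 (reflect across v@8): 64 holes -> [(0, 0), (0, 1), (0, 2), (0, 3), (0, 4), (0, 5), (0, 6), (0, 7), (0, 8), (0, 9), (0, 10), (0, 11), (0, 12), (0, 13), (0, 14), (0, 15), (1, 0), (1, 1), (1, 2), (1, 3), (1, 4), (1, 5), (1, 6), (1, 7), (1, 8), (1, 9), (1, 10), (1, 11), (1, 12), (1, 13), (1, 14), (1, 15), (6, 0), (6, 1), (6, 2), (6, 3), (6, 4), (6, 5), (6, 6), (6, 7), (6, 8), (6, 9), (6, 10), (6, 11), (6, 12), (6, 13), (6, 14), (6, 15), (7, 0), (7, 1), (7, 2), (7, 3), (7, 4), (7, 5), (7, 6), (7, 7), (7, 8), (7, 9), (7, 10), (7, 11), (7, 12), (7, 13), (7, 14), (7, 15)]
Holes: [(0, 0), (0, 1), (0, 2), (0, 3), (0, 4), (0, 5), (0, 6), (0, 7), (0, 8), (0, 9), (0, 10), (0, 11), (0, 12), (0, 13), (0, 14), (0, 15), (1, 0), (1, 1), (1, 2), (1, 3), (1, 4), (1, 5), (1, 6), (1, 7), (1, 8), (1, 9), (1, 10), (1, 11), (1, 12), (1, 13), (1, 14), (1, 15), (6, 0), (6, 1), (6, 2), (6, 3), (6, 4), (6, 5), (6, 6), (6, 7), (6, 8), (6, 9), (6, 10), (6, 11), (6, 12), (6, 13), (6, 14), (6, 15), (7, 0), (7, 1), (7, 2), (7, 3), (7, 4), (7, 5), (7, 6), (7, 7), (7, 8), (7, 9), (7, 10), (7, 11), (7, 12), (7, 13), (7, 14), (7, 15)]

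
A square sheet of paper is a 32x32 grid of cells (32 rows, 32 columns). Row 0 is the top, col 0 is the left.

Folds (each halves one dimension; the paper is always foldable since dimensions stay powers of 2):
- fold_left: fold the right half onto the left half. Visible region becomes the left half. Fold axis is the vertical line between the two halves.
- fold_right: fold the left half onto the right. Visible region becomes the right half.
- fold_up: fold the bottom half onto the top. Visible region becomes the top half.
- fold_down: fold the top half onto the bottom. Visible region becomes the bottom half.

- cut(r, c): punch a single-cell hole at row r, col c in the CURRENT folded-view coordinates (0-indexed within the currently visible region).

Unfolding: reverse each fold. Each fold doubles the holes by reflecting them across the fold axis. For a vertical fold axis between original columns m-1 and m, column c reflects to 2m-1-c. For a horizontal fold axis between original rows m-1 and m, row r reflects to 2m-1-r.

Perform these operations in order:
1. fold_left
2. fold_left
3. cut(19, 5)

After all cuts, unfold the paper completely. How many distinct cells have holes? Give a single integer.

Op 1 fold_left: fold axis v@16; visible region now rows[0,32) x cols[0,16) = 32x16
Op 2 fold_left: fold axis v@8; visible region now rows[0,32) x cols[0,8) = 32x8
Op 3 cut(19, 5): punch at orig (19,5); cuts so far [(19, 5)]; region rows[0,32) x cols[0,8) = 32x8
Unfold 1 (reflect across v@8): 2 holes -> [(19, 5), (19, 10)]
Unfold 2 (reflect across v@16): 4 holes -> [(19, 5), (19, 10), (19, 21), (19, 26)]

Answer: 4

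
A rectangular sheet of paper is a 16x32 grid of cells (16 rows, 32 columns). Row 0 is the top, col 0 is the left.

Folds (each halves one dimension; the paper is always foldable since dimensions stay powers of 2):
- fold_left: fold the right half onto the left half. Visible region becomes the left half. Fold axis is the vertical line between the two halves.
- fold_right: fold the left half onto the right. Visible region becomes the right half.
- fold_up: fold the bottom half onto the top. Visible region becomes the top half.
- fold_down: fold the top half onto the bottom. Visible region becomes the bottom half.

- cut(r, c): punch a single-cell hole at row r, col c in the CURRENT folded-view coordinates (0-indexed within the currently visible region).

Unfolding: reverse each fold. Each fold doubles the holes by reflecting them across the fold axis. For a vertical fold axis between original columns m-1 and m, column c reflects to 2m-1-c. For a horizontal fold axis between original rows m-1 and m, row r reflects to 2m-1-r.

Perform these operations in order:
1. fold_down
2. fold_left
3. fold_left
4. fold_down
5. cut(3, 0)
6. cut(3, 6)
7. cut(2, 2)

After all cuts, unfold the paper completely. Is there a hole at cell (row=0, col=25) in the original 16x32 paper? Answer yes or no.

Op 1 fold_down: fold axis h@8; visible region now rows[8,16) x cols[0,32) = 8x32
Op 2 fold_left: fold axis v@16; visible region now rows[8,16) x cols[0,16) = 8x16
Op 3 fold_left: fold axis v@8; visible region now rows[8,16) x cols[0,8) = 8x8
Op 4 fold_down: fold axis h@12; visible region now rows[12,16) x cols[0,8) = 4x8
Op 5 cut(3, 0): punch at orig (15,0); cuts so far [(15, 0)]; region rows[12,16) x cols[0,8) = 4x8
Op 6 cut(3, 6): punch at orig (15,6); cuts so far [(15, 0), (15, 6)]; region rows[12,16) x cols[0,8) = 4x8
Op 7 cut(2, 2): punch at orig (14,2); cuts so far [(14, 2), (15, 0), (15, 6)]; region rows[12,16) x cols[0,8) = 4x8
Unfold 1 (reflect across h@12): 6 holes -> [(8, 0), (8, 6), (9, 2), (14, 2), (15, 0), (15, 6)]
Unfold 2 (reflect across v@8): 12 holes -> [(8, 0), (8, 6), (8, 9), (8, 15), (9, 2), (9, 13), (14, 2), (14, 13), (15, 0), (15, 6), (15, 9), (15, 15)]
Unfold 3 (reflect across v@16): 24 holes -> [(8, 0), (8, 6), (8, 9), (8, 15), (8, 16), (8, 22), (8, 25), (8, 31), (9, 2), (9, 13), (9, 18), (9, 29), (14, 2), (14, 13), (14, 18), (14, 29), (15, 0), (15, 6), (15, 9), (15, 15), (15, 16), (15, 22), (15, 25), (15, 31)]
Unfold 4 (reflect across h@8): 48 holes -> [(0, 0), (0, 6), (0, 9), (0, 15), (0, 16), (0, 22), (0, 25), (0, 31), (1, 2), (1, 13), (1, 18), (1, 29), (6, 2), (6, 13), (6, 18), (6, 29), (7, 0), (7, 6), (7, 9), (7, 15), (7, 16), (7, 22), (7, 25), (7, 31), (8, 0), (8, 6), (8, 9), (8, 15), (8, 16), (8, 22), (8, 25), (8, 31), (9, 2), (9, 13), (9, 18), (9, 29), (14, 2), (14, 13), (14, 18), (14, 29), (15, 0), (15, 6), (15, 9), (15, 15), (15, 16), (15, 22), (15, 25), (15, 31)]
Holes: [(0, 0), (0, 6), (0, 9), (0, 15), (0, 16), (0, 22), (0, 25), (0, 31), (1, 2), (1, 13), (1, 18), (1, 29), (6, 2), (6, 13), (6, 18), (6, 29), (7, 0), (7, 6), (7, 9), (7, 15), (7, 16), (7, 22), (7, 25), (7, 31), (8, 0), (8, 6), (8, 9), (8, 15), (8, 16), (8, 22), (8, 25), (8, 31), (9, 2), (9, 13), (9, 18), (9, 29), (14, 2), (14, 13), (14, 18), (14, 29), (15, 0), (15, 6), (15, 9), (15, 15), (15, 16), (15, 22), (15, 25), (15, 31)]

Answer: yes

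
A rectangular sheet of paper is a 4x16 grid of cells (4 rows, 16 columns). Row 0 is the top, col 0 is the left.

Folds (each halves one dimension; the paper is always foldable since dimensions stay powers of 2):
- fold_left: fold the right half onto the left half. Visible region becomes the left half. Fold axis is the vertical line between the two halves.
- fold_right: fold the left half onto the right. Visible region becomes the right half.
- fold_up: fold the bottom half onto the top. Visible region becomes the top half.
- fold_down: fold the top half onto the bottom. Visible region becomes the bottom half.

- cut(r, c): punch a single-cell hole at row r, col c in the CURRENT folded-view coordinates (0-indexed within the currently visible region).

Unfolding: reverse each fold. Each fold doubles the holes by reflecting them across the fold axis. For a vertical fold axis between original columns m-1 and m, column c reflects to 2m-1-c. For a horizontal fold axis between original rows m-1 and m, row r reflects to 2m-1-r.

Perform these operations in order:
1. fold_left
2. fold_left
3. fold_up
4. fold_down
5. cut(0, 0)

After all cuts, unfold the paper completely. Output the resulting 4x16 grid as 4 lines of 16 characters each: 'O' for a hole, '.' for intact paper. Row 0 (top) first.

Op 1 fold_left: fold axis v@8; visible region now rows[0,4) x cols[0,8) = 4x8
Op 2 fold_left: fold axis v@4; visible region now rows[0,4) x cols[0,4) = 4x4
Op 3 fold_up: fold axis h@2; visible region now rows[0,2) x cols[0,4) = 2x4
Op 4 fold_down: fold axis h@1; visible region now rows[1,2) x cols[0,4) = 1x4
Op 5 cut(0, 0): punch at orig (1,0); cuts so far [(1, 0)]; region rows[1,2) x cols[0,4) = 1x4
Unfold 1 (reflect across h@1): 2 holes -> [(0, 0), (1, 0)]
Unfold 2 (reflect across h@2): 4 holes -> [(0, 0), (1, 0), (2, 0), (3, 0)]
Unfold 3 (reflect across v@4): 8 holes -> [(0, 0), (0, 7), (1, 0), (1, 7), (2, 0), (2, 7), (3, 0), (3, 7)]
Unfold 4 (reflect across v@8): 16 holes -> [(0, 0), (0, 7), (0, 8), (0, 15), (1, 0), (1, 7), (1, 8), (1, 15), (2, 0), (2, 7), (2, 8), (2, 15), (3, 0), (3, 7), (3, 8), (3, 15)]

Answer: O......OO......O
O......OO......O
O......OO......O
O......OO......O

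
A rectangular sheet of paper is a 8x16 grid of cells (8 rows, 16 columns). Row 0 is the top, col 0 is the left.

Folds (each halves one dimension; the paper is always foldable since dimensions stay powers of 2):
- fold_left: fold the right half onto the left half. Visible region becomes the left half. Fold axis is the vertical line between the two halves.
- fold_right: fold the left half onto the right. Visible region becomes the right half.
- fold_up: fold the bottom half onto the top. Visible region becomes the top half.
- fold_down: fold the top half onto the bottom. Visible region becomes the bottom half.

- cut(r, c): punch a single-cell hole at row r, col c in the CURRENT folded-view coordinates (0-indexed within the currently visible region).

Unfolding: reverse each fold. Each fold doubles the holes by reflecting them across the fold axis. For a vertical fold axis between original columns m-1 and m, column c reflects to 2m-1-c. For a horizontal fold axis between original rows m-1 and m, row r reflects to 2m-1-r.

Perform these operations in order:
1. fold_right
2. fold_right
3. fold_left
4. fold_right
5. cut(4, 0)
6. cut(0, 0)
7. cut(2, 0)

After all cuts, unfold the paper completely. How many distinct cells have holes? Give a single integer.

Op 1 fold_right: fold axis v@8; visible region now rows[0,8) x cols[8,16) = 8x8
Op 2 fold_right: fold axis v@12; visible region now rows[0,8) x cols[12,16) = 8x4
Op 3 fold_left: fold axis v@14; visible region now rows[0,8) x cols[12,14) = 8x2
Op 4 fold_right: fold axis v@13; visible region now rows[0,8) x cols[13,14) = 8x1
Op 5 cut(4, 0): punch at orig (4,13); cuts so far [(4, 13)]; region rows[0,8) x cols[13,14) = 8x1
Op 6 cut(0, 0): punch at orig (0,13); cuts so far [(0, 13), (4, 13)]; region rows[0,8) x cols[13,14) = 8x1
Op 7 cut(2, 0): punch at orig (2,13); cuts so far [(0, 13), (2, 13), (4, 13)]; region rows[0,8) x cols[13,14) = 8x1
Unfold 1 (reflect across v@13): 6 holes -> [(0, 12), (0, 13), (2, 12), (2, 13), (4, 12), (4, 13)]
Unfold 2 (reflect across v@14): 12 holes -> [(0, 12), (0, 13), (0, 14), (0, 15), (2, 12), (2, 13), (2, 14), (2, 15), (4, 12), (4, 13), (4, 14), (4, 15)]
Unfold 3 (reflect across v@12): 24 holes -> [(0, 8), (0, 9), (0, 10), (0, 11), (0, 12), (0, 13), (0, 14), (0, 15), (2, 8), (2, 9), (2, 10), (2, 11), (2, 12), (2, 13), (2, 14), (2, 15), (4, 8), (4, 9), (4, 10), (4, 11), (4, 12), (4, 13), (4, 14), (4, 15)]
Unfold 4 (reflect across v@8): 48 holes -> [(0, 0), (0, 1), (0, 2), (0, 3), (0, 4), (0, 5), (0, 6), (0, 7), (0, 8), (0, 9), (0, 10), (0, 11), (0, 12), (0, 13), (0, 14), (0, 15), (2, 0), (2, 1), (2, 2), (2, 3), (2, 4), (2, 5), (2, 6), (2, 7), (2, 8), (2, 9), (2, 10), (2, 11), (2, 12), (2, 13), (2, 14), (2, 15), (4, 0), (4, 1), (4, 2), (4, 3), (4, 4), (4, 5), (4, 6), (4, 7), (4, 8), (4, 9), (4, 10), (4, 11), (4, 12), (4, 13), (4, 14), (4, 15)]

Answer: 48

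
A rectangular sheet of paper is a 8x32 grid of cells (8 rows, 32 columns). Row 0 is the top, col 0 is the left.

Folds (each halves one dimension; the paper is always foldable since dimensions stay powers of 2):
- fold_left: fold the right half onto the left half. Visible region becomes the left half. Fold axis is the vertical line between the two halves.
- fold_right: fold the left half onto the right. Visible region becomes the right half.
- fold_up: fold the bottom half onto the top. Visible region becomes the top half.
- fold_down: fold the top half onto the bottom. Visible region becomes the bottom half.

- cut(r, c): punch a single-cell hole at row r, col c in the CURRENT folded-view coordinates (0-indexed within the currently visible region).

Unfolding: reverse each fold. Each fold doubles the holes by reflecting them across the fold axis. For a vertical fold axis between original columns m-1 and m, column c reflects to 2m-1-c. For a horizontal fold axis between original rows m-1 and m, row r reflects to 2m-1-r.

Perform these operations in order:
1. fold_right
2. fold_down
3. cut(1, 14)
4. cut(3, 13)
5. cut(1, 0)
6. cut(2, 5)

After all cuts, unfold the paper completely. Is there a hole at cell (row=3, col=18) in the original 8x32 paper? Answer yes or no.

Op 1 fold_right: fold axis v@16; visible region now rows[0,8) x cols[16,32) = 8x16
Op 2 fold_down: fold axis h@4; visible region now rows[4,8) x cols[16,32) = 4x16
Op 3 cut(1, 14): punch at orig (5,30); cuts so far [(5, 30)]; region rows[4,8) x cols[16,32) = 4x16
Op 4 cut(3, 13): punch at orig (7,29); cuts so far [(5, 30), (7, 29)]; region rows[4,8) x cols[16,32) = 4x16
Op 5 cut(1, 0): punch at orig (5,16); cuts so far [(5, 16), (5, 30), (7, 29)]; region rows[4,8) x cols[16,32) = 4x16
Op 6 cut(2, 5): punch at orig (6,21); cuts so far [(5, 16), (5, 30), (6, 21), (7, 29)]; region rows[4,8) x cols[16,32) = 4x16
Unfold 1 (reflect across h@4): 8 holes -> [(0, 29), (1, 21), (2, 16), (2, 30), (5, 16), (5, 30), (6, 21), (7, 29)]
Unfold 2 (reflect across v@16): 16 holes -> [(0, 2), (0, 29), (1, 10), (1, 21), (2, 1), (2, 15), (2, 16), (2, 30), (5, 1), (5, 15), (5, 16), (5, 30), (6, 10), (6, 21), (7, 2), (7, 29)]
Holes: [(0, 2), (0, 29), (1, 10), (1, 21), (2, 1), (2, 15), (2, 16), (2, 30), (5, 1), (5, 15), (5, 16), (5, 30), (6, 10), (6, 21), (7, 2), (7, 29)]

Answer: no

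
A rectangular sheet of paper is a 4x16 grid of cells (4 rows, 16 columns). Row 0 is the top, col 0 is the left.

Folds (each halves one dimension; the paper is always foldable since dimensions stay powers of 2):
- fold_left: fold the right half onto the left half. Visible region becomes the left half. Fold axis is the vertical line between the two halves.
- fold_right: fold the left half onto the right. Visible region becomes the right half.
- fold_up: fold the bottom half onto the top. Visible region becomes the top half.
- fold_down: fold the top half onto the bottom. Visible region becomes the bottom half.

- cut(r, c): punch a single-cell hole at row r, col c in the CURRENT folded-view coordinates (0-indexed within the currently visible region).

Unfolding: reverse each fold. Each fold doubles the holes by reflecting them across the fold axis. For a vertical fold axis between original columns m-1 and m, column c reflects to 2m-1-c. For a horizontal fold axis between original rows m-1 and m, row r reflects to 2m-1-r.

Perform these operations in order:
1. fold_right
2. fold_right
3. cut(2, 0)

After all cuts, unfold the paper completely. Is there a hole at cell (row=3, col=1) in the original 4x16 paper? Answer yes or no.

Answer: no

Derivation:
Op 1 fold_right: fold axis v@8; visible region now rows[0,4) x cols[8,16) = 4x8
Op 2 fold_right: fold axis v@12; visible region now rows[0,4) x cols[12,16) = 4x4
Op 3 cut(2, 0): punch at orig (2,12); cuts so far [(2, 12)]; region rows[0,4) x cols[12,16) = 4x4
Unfold 1 (reflect across v@12): 2 holes -> [(2, 11), (2, 12)]
Unfold 2 (reflect across v@8): 4 holes -> [(2, 3), (2, 4), (2, 11), (2, 12)]
Holes: [(2, 3), (2, 4), (2, 11), (2, 12)]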